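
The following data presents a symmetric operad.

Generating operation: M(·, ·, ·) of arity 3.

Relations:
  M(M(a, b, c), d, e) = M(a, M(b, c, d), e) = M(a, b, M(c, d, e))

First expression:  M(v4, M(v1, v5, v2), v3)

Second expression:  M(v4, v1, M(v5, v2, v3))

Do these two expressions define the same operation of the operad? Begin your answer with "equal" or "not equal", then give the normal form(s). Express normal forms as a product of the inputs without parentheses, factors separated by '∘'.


equal; the common form is v4 ∘ v1 ∘ v5 ∘ v2 ∘ v3

Normal form of the first expression: v4 ∘ v1 ∘ v5 ∘ v2 ∘ v3
Normal form of the second expression: v4 ∘ v1 ∘ v5 ∘ v2 ∘ v3
Identical normal forms: equal.


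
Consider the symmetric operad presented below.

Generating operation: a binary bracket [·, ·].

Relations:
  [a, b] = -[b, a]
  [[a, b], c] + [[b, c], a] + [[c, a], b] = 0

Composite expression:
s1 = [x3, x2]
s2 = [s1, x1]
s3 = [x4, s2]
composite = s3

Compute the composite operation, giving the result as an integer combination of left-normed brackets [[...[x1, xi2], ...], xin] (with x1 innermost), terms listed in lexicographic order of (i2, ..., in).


-[[[x1, x2], x3], x4] + [[[x1, x3], x2], x4]

Expand each bracket as ab - ba; the x1-initial words give the coefficients.
Composite bracket: [x4, [[x3, x2], x1]]
Each bracket splits as ab - ba, giving 8 signed words (2^3 = 8).
Words beginning with x1 determine it all:
  the word x1x2x3x4 carries sign -1 and contributes -[[[x1, x2], x3], x4]
  the word x1x3x2x4 carries sign +1 and contributes +[[[x1, x3], x2], x4]


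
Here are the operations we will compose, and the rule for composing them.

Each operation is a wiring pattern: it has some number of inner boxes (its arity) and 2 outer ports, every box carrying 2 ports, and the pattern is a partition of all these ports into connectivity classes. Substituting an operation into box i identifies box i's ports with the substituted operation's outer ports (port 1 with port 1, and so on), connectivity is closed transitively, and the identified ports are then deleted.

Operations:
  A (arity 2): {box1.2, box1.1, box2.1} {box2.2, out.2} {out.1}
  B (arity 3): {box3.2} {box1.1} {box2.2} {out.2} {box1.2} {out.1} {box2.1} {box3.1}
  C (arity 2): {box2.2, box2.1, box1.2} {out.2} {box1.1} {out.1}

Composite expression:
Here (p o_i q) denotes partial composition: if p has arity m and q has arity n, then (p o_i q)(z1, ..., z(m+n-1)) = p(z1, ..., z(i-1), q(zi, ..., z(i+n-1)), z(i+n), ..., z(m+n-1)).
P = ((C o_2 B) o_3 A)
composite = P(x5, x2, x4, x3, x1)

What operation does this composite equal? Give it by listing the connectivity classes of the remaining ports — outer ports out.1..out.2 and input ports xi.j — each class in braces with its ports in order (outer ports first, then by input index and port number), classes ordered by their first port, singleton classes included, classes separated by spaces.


{out.1} {out.2} {x1.1} {x1.2} {x2.1} {x2.2} {x3.1, x4.1, x4.2} {x3.2} {x5.1} {x5.2}

Connectivity passes through glued C-boundaries; trace each wire chain.
A over (x4, x3) gives {out.1} {out.2, x3.2} {x3.1, x4.1, x4.2}, out.j being that stage's outer ports
B over (x2, x4, x3, x1) gives {out.1} {out.2} {x1.1} {x1.2} {x2.1} {x2.2} {x3.1, x4.1, x4.2} {x3.2}, out.j being that stage's outer ports
C over (x5, x2, x4, x3, x1) gives {out.1} {out.2} {x1.1} {x1.2} {x2.1} {x2.2} {x3.1, x4.1, x4.2} {x3.2} {x5.1} {x5.2}, out.j being that stage's outer ports


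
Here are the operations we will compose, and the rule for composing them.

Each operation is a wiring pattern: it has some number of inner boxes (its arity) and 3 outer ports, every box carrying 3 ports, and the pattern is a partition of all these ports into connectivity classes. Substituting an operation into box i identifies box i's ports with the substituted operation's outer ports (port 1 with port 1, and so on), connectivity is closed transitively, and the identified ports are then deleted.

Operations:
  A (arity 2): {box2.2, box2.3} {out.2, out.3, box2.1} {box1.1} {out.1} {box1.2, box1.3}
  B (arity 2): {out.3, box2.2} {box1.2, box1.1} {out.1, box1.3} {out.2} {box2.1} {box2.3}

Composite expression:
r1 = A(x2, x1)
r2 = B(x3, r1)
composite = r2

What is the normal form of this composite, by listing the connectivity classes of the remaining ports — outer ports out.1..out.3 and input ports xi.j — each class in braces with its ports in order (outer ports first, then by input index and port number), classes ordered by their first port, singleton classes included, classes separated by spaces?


{out.1, x3.3} {out.2} {out.3, x1.1} {x1.2, x1.3} {x2.1} {x2.2, x2.3} {x3.1, x3.2}

Treat the ports identified at B as solder joints: merge, then drop.
after A, the pattern on (x2, x1) reads {out.1} {out.2, out.3, x1.1} {x1.2, x1.3} {x2.1} {x2.2, x2.3} (out.j = its outer ports)
after B, the pattern on (x3, x2, x1) reads {out.1, x3.3} {out.2} {out.3, x1.1} {x1.2, x1.3} {x2.1} {x2.2, x2.3} {x3.1, x3.2} (out.j = its outer ports)


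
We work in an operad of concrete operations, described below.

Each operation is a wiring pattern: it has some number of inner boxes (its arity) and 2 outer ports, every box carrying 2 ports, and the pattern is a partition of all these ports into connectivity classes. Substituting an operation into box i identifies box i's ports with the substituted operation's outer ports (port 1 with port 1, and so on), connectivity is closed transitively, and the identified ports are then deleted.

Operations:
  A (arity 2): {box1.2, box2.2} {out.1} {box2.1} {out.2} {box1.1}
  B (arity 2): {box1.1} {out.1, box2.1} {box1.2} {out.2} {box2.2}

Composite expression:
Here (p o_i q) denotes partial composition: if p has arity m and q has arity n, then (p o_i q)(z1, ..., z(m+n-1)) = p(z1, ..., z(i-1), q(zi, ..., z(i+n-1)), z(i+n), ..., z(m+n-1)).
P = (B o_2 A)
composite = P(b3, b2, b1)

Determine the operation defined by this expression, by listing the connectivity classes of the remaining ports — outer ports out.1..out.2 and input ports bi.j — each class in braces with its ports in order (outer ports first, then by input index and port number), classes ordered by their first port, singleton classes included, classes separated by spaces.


Connectivity passes through glued B-boundaries; trace each wire chain.
composing A on (b2, b1), with out.j its own outer ports: {out.1} {out.2} {b1.1} {b1.2, b2.2} {b2.1}
composing B on (b3, b2, b1), with out.j its own outer ports: {out.1} {out.2} {b1.1} {b1.2, b2.2} {b2.1} {b3.1} {b3.2}

{out.1} {out.2} {b1.1} {b1.2, b2.2} {b2.1} {b3.1} {b3.2}


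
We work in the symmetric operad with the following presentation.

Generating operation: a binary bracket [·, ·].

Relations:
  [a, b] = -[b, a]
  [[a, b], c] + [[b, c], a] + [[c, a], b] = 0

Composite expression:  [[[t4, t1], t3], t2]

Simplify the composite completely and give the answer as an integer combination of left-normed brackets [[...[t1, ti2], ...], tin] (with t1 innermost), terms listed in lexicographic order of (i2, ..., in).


-[[[t1, t4], t3], t2]

A multilinear Lie element is pinned by t1-initial words (t1 innermost).
Composite bracket: [[[t4, t1], t3], t2]
Under [a, b] = ab - ba we get 8 signed associative words (2^3 = 8).
Only words starting with t1 matter:
  sign of t1t4t3t2 is -1, so it contributes -[[[t1, t4], t3], t2]


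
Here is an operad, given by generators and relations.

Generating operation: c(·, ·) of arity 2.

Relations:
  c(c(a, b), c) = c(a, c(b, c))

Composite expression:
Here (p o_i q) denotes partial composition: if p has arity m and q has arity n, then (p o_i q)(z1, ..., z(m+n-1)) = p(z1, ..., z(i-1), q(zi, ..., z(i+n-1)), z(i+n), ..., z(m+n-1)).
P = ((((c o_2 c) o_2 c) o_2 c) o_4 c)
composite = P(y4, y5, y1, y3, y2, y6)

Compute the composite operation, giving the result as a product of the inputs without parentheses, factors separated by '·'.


The c-tree's shape is irrelevant; the y-reading-order decides.
c(y5, y1) spells out as y5 · y1
c(y3, y2) spells out as y3 · y2
c(c(y5, y1), c(y3, y2)) spells out as y5 · y1 · y3 · y2
c(c(c(y5, y1), c(y3, y2)), y6) spells out as y5 · y1 · y3 · y2 · y6
c(y4, c(c(c(y5, y1), c(y3, y2)), y6)) spells out as y4 · y5 · y1 · y3 · y2 · y6

y4 · y5 · y1 · y3 · y2 · y6


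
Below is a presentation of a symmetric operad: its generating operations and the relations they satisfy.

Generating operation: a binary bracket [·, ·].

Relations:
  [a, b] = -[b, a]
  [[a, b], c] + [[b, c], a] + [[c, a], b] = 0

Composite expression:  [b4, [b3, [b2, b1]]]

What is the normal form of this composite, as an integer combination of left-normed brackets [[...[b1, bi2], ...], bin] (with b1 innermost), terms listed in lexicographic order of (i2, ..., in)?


-[[[b1, b2], b3], b4]


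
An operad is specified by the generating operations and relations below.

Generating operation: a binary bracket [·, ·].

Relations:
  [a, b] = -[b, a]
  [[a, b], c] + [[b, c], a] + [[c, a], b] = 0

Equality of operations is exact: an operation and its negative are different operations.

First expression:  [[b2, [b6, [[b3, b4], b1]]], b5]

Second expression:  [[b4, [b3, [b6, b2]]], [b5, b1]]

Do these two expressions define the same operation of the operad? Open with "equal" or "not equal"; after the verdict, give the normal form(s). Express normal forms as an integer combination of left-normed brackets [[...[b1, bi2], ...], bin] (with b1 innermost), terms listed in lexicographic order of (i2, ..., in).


The first expression reduces to -[[[[[b1, b3], b4], b6], b2], b5] + [[[[[b1, b4], b3], b6], b2], b5]
The second expression reduces to -[[[[[b1, b5], b2], b6], b3], b4] + [[[[[b1, b5], b3], b2], b6], b4] - [[[[[b1, b5], b3], b6], b2], b4] + [[[[[b1, b5], b4], b2], b6], b3] - [[[[[b1, b5], b4], b3], b2], b6] + [[[[[b1, b5], b4], b3], b6], b2] - [[[[[b1, b5], b4], b6], b2], b3] + [[[[[b1, b5], b6], b2], b3], b4]
Different reductions; not equal.

not equal — first -[[[[[b1, b3], b4], b6], b2], b5] + [[[[[b1, b4], b3], b6], b2], b5], second -[[[[[b1, b5], b2], b6], b3], b4] + [[[[[b1, b5], b3], b2], b6], b4] - [[[[[b1, b5], b3], b6], b2], b4] + [[[[[b1, b5], b4], b2], b6], b3] - [[[[[b1, b5], b4], b3], b2], b6] + [[[[[b1, b5], b4], b3], b6], b2] - [[[[[b1, b5], b4], b6], b2], b3] + [[[[[b1, b5], b6], b2], b3], b4]


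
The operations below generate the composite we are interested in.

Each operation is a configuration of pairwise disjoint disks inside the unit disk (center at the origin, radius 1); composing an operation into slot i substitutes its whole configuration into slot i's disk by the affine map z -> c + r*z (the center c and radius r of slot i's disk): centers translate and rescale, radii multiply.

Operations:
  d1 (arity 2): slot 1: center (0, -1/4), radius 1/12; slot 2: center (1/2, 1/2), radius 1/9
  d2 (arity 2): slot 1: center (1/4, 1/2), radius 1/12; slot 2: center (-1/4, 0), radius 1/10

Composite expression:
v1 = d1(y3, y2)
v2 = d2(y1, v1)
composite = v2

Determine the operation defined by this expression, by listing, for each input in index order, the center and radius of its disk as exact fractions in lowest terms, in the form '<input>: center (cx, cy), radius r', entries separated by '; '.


Only the slot chain above each y matters under d2; compose those maps.
input y1: composing its 1 substitution step yields center (1/4, 1/2), radius 1/12
input y3: composing its 2 substitution steps yields center (-1/4, -1/40), radius 1/120
input y2: composing its 2 substitution steps yields center (-1/5, 1/20), radius 1/90

y1: center (1/4, 1/2), radius 1/12; y2: center (-1/5, 1/20), radius 1/90; y3: center (-1/4, -1/40), radius 1/120


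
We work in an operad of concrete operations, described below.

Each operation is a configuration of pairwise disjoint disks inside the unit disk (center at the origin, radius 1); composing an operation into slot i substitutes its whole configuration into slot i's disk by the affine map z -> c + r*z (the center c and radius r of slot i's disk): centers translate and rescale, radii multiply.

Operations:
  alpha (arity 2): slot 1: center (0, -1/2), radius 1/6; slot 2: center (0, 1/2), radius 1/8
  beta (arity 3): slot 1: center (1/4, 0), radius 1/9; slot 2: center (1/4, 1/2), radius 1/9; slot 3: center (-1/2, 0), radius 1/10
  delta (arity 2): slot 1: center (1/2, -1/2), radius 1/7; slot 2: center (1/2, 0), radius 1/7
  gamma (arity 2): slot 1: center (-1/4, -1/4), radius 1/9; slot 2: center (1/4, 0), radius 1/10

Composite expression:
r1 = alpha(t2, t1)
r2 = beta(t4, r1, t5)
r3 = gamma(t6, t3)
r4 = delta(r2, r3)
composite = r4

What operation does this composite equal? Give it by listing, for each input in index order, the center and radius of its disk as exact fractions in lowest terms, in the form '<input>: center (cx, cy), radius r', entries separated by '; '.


t1: center (15/28, -53/126), radius 1/504; t2: center (15/28, -55/126), radius 1/378; t3: center (15/28, 0), radius 1/70; t4: center (15/28, -1/2), radius 1/63; t5: center (3/7, -1/2), radius 1/70; t6: center (13/28, -1/28), radius 1/63

Follow each t-input down from delta: c' goes to c + r*c', radius to r*r'.
t4: after 2 affine steps, its disk has center (15/28, -1/2), radius 1/63
t2: after 3 affine steps, its disk has center (15/28, -55/126), radius 1/378
t1: after 3 affine steps, its disk has center (15/28, -53/126), radius 1/504
t5: after 2 affine steps, its disk has center (3/7, -1/2), radius 1/70
t6: after 2 affine steps, its disk has center (13/28, -1/28), radius 1/63
t3: after 2 affine steps, its disk has center (15/28, 0), radius 1/70


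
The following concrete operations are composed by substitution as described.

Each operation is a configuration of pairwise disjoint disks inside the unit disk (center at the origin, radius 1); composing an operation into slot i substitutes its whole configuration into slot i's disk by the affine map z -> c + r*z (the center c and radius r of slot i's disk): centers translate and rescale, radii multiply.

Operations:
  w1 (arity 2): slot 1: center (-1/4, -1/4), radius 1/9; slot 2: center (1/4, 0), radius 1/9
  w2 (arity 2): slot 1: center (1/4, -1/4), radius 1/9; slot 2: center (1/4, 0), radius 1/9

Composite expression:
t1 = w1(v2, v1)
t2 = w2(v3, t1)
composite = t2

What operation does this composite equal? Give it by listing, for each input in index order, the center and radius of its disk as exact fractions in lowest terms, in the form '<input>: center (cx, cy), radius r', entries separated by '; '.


v1: center (5/18, 0), radius 1/81; v2: center (2/9, -1/36), radius 1/81; v3: center (1/4, -1/4), radius 1/9


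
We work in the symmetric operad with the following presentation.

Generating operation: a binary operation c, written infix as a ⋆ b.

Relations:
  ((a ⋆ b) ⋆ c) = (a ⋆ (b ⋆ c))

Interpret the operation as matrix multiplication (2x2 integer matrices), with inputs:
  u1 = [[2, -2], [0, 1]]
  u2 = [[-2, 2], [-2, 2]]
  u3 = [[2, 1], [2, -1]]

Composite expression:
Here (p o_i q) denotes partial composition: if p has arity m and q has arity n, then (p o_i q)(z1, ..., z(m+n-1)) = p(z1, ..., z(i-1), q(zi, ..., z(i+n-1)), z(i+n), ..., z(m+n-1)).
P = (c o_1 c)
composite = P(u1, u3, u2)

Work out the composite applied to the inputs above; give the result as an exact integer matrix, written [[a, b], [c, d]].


(u1 ⋆ u3) = [[0, 4], [2, -1]]
((u1 ⋆ u3) ⋆ u2) = [[-8, 8], [-2, 2]]

[[-8, 8], [-2, 2]]


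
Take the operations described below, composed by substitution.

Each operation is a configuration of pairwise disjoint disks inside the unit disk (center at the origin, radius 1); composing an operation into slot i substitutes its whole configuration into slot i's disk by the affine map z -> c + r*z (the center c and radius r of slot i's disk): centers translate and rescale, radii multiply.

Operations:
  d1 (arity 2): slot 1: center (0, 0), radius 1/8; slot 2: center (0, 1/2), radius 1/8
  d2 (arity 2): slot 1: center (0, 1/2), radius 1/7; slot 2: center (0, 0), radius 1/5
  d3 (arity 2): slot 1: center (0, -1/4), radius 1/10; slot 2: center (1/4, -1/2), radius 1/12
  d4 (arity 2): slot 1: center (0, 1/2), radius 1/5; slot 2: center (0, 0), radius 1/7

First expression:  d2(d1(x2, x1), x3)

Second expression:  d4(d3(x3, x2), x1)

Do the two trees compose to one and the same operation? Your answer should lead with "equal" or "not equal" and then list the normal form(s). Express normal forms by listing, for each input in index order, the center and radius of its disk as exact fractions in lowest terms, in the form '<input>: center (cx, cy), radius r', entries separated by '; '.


not equal; first: x1: center (0, 4/7), radius 1/56; x2: center (0, 1/2), radius 1/56; x3: center (0, 0), radius 1/5; second: x1: center (0, 0), radius 1/7; x2: center (1/20, 2/5), radius 1/60; x3: center (0, 9/20), radius 1/50

Reducing the first expression gives x1: center (0, 4/7), radius 1/56; x2: center (0, 1/2), radius 1/56; x3: center (0, 0), radius 1/5
Reducing the second expression gives x1: center (0, 0), radius 1/7; x2: center (1/20, 2/5), radius 1/60; x3: center (0, 9/20), radius 1/50
The normal forms differ: not equal.


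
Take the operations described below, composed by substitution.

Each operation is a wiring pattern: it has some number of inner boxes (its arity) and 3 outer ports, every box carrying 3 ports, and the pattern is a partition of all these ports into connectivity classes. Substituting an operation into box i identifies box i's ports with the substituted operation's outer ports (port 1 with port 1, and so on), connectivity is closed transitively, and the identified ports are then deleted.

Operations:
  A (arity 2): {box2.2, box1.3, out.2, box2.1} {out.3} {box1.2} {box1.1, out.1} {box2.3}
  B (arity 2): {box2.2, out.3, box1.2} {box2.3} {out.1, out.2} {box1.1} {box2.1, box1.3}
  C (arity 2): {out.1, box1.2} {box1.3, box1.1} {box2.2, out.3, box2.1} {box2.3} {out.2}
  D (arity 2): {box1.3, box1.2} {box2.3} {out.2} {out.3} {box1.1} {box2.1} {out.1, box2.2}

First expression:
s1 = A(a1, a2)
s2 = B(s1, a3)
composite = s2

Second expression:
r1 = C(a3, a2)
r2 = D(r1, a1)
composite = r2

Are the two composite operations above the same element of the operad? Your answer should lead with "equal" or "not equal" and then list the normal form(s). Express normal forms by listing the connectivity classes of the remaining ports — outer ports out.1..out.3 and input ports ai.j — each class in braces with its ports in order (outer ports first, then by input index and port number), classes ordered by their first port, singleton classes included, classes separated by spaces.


The first expression, normalized: {out.1, out.2} {out.3, a1.3, a2.1, a2.2, a3.2} {a1.1} {a1.2} {a2.3} {a3.1} {a3.3}
The second expression, normalized: {out.1, a1.2} {out.2} {out.3} {a1.1} {a1.3} {a2.1, a2.2} {a2.3} {a3.1, a3.3} {a3.2}
Distinct normal forms: not equal.

not equal: they reduce to {out.1, out.2} {out.3, a1.3, a2.1, a2.2, a3.2} {a1.1} {a1.2} {a2.3} {a3.1} {a3.3} and {out.1, a1.2} {out.2} {out.3} {a1.1} {a1.3} {a2.1, a2.2} {a2.3} {a3.1, a3.3} {a3.2}


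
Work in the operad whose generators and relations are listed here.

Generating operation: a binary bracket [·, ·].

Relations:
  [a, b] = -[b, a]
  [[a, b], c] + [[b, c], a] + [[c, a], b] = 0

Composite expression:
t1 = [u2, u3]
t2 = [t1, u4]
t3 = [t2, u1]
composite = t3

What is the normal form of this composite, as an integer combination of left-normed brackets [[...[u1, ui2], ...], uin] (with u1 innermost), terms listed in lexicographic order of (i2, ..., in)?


In the tensor algebra, words opening u1 carry the u1-anchored form.
Composite bracket: [[[u2, u3], u4], u1]
Expanding via [a, b] = ab - ba: 8 signed words (2^3 = 8).
Only words starting with u1 matter:
  u1u2u3u4 appears with sign -1, giving the term -[[[u1, u2], u3], u4]
  u1u3u2u4 appears with sign +1, giving the term +[[[u1, u3], u2], u4]
  u1u4u2u3 appears with sign +1, giving the term +[[[u1, u4], u2], u3]
  u1u4u3u2 appears with sign -1, giving the term -[[[u1, u4], u3], u2]

-[[[u1, u2], u3], u4] + [[[u1, u3], u2], u4] + [[[u1, u4], u2], u3] - [[[u1, u4], u3], u2]


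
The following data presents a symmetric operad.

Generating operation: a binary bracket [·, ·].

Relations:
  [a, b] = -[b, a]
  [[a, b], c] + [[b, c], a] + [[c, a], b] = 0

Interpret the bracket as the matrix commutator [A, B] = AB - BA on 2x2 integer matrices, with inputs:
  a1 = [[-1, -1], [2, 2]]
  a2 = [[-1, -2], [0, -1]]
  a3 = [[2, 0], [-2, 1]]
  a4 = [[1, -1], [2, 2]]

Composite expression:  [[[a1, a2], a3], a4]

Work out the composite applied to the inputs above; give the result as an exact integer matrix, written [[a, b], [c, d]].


[[4, 18], [32, -4]]

[a1, a2] = [[4, 6], [0, -4]]
[[a1, a2], a3] = [[-12, -6], [16, 12]]
[[[a1, a2], a3], a4] = [[4, 18], [32, -4]]


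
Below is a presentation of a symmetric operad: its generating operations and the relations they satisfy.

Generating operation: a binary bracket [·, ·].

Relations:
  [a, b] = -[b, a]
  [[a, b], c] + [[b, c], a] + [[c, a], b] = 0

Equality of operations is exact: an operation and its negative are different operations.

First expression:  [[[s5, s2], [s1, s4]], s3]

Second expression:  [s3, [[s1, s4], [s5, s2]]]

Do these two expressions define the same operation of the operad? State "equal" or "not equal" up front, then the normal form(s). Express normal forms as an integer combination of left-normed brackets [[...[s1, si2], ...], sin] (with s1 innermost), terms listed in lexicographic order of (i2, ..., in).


Reducing the first expression gives [[[[s1, s4], s2], s5], s3] - [[[[s1, s4], s5], s2], s3]
Reducing the second expression gives [[[[s1, s4], s2], s5], s3] - [[[[s1, s4], s5], s2], s3]
Both agree, so they are equal.

equal — both sides give [[[[s1, s4], s2], s5], s3] - [[[[s1, s4], s5], s2], s3]


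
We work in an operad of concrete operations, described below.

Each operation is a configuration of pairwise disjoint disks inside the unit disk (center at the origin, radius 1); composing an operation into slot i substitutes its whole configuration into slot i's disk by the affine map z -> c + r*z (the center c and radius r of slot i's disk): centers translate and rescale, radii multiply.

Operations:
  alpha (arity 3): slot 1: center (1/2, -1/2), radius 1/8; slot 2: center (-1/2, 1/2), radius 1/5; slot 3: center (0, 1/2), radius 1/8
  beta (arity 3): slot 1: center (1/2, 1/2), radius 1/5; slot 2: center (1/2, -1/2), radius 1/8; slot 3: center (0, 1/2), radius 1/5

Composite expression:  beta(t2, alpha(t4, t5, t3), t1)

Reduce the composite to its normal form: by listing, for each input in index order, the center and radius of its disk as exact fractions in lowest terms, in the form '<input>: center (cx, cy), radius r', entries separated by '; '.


t1: center (0, 1/2), radius 1/5; t2: center (1/2, 1/2), radius 1/5; t3: center (1/2, -7/16), radius 1/64; t4: center (9/16, -9/16), radius 1/64; t5: center (7/16, -7/16), radius 1/40

Affine substitution under beta: radii multiply and t-centers shift.
t2 passes through 1 substitution, ending at center (1/2, 1/2), radius 1/5
t4 passes through 2 substitutions, ending at center (9/16, -9/16), radius 1/64
t5 passes through 2 substitutions, ending at center (7/16, -7/16), radius 1/40
t3 passes through 2 substitutions, ending at center (1/2, -7/16), radius 1/64
t1 passes through 1 substitution, ending at center (0, 1/2), radius 1/5


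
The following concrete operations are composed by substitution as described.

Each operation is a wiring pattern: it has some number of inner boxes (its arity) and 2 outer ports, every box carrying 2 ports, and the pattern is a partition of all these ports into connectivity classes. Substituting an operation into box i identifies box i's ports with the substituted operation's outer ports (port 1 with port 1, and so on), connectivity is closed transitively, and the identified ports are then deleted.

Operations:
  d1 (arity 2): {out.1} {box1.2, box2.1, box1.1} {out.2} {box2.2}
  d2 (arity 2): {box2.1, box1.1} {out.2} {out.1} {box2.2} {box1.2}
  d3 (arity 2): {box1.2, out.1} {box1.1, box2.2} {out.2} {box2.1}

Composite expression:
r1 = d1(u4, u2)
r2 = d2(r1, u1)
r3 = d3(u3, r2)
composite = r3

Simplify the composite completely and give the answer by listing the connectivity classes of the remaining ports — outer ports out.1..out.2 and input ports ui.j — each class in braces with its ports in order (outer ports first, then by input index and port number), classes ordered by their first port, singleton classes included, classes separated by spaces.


{out.1, u3.2} {out.2} {u1.1} {u1.2} {u2.1, u4.1, u4.2} {u2.2} {u3.1}


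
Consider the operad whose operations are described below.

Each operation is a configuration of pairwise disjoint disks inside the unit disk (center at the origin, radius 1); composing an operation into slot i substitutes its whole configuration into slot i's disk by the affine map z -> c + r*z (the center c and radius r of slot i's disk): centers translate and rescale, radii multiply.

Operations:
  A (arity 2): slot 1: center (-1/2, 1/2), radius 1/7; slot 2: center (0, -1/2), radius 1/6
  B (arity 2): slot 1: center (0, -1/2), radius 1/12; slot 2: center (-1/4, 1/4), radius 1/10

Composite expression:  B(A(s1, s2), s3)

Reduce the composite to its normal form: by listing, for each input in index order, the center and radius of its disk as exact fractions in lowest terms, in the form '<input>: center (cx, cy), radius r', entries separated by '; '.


s1: center (-1/24, -11/24), radius 1/84; s2: center (0, -13/24), radius 1/72; s3: center (-1/4, 1/4), radius 1/10

Affine substitution under B: radii multiply and s-centers shift.
tracing s1 down its 2-map path: center (-1/24, -11/24), radius 1/84
tracing s2 down its 2-map path: center (0, -13/24), radius 1/72
tracing s3 down its 1-map path: center (-1/4, 1/4), radius 1/10


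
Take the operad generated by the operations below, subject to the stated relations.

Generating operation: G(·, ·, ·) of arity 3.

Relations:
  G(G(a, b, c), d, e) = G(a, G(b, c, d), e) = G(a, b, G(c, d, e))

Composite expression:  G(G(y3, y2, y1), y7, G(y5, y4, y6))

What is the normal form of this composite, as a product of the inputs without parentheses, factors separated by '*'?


Under associativity of G, the answer is the y's in reading order.
G(y3, y2, y1) linearizes to y3 * y2 * y1
G(y5, y4, y6) linearizes to y5 * y4 * y6
G(G(y3, y2, y1), y7, G(y5, y4, y6)) linearizes to y3 * y2 * y1 * y7 * y5 * y4 * y6

y3 * y2 * y1 * y7 * y5 * y4 * y6


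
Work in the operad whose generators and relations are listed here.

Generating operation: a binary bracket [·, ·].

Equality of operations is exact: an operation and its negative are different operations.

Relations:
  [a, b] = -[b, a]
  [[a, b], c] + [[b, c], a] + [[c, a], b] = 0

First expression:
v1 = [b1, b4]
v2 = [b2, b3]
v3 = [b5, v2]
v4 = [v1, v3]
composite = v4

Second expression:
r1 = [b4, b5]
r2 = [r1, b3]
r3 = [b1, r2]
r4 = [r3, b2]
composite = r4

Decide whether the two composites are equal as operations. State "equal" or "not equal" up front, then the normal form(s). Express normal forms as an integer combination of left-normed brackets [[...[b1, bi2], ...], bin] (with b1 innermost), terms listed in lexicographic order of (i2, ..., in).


The first expression reduces to -[[[[b1, b4], b2], b3], b5] + [[[[b1, b4], b3], b2], b5] + [[[[b1, b4], b5], b2], b3] - [[[[b1, b4], b5], b3], b2]
The second expression reduces to -[[[[b1, b3], b4], b5], b2] + [[[[b1, b3], b5], b4], b2] + [[[[b1, b4], b5], b3], b2] - [[[[b1, b5], b4], b3], b2]
No match — not equal.

not equal; the first gives -[[[[b1, b4], b2], b3], b5] + [[[[b1, b4], b3], b2], b5] + [[[[b1, b4], b5], b2], b3] - [[[[b1, b4], b5], b3], b2] and the second -[[[[b1, b3], b4], b5], b2] + [[[[b1, b3], b5], b4], b2] + [[[[b1, b4], b5], b3], b2] - [[[[b1, b5], b4], b3], b2]


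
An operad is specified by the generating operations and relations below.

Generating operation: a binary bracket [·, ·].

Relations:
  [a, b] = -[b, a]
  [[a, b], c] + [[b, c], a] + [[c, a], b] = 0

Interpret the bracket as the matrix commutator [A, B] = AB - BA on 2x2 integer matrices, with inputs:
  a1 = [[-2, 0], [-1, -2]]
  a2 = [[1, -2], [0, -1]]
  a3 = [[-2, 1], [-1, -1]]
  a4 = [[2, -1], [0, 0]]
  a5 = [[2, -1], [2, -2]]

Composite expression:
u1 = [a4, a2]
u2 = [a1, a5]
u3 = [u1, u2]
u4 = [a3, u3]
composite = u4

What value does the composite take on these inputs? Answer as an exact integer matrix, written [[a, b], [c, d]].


[a4, a2] = [[0, -2], [0, 0]]
[a1, a5] = [[-1, 0], [-4, 1]]
[[a4, a2], [a1, a5]] = [[8, -4], [0, -8]]
[a3, [[a4, a2], [a1, a5]]] = [[-4, -12], [-16, 4]]

[[-4, -12], [-16, 4]]


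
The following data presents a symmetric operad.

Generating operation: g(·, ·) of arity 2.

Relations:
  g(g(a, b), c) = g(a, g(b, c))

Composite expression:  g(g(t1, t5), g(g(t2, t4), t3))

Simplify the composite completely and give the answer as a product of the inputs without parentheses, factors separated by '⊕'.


t1 ⊕ t5 ⊕ t2 ⊕ t4 ⊕ t3

Key point: g is associative — brackets drop, the t-order remains.
g(t1, t5) flattens to t1 ⊕ t5
g(t2, t4) flattens to t2 ⊕ t4
g(g(t2, t4), t3) flattens to t2 ⊕ t4 ⊕ t3
g(g(t1, t5), g(g(t2, t4), t3)) flattens to t1 ⊕ t5 ⊕ t2 ⊕ t4 ⊕ t3


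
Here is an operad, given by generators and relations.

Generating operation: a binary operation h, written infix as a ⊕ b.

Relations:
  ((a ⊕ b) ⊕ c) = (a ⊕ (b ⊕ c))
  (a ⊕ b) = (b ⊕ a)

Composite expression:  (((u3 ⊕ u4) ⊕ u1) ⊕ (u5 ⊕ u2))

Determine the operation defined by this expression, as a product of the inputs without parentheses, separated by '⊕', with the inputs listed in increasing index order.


Reordering under h is free, so list the u-inputs canonically.
(u3 ⊕ u4) flattens to u3 ⊕ u4
((u3 ⊕ u4) ⊕ u1) flattens to u3 ⊕ u4 ⊕ u1
(u5 ⊕ u2) flattens to u5 ⊕ u2
(((u3 ⊕ u4) ⊕ u1) ⊕ (u5 ⊕ u2)) flattens to u3 ⊕ u4 ⊕ u1 ⊕ u5 ⊕ u2
sorting the factors by input index: u1 ⊕ u2 ⊕ u3 ⊕ u4 ⊕ u5

u1 ⊕ u2 ⊕ u3 ⊕ u4 ⊕ u5


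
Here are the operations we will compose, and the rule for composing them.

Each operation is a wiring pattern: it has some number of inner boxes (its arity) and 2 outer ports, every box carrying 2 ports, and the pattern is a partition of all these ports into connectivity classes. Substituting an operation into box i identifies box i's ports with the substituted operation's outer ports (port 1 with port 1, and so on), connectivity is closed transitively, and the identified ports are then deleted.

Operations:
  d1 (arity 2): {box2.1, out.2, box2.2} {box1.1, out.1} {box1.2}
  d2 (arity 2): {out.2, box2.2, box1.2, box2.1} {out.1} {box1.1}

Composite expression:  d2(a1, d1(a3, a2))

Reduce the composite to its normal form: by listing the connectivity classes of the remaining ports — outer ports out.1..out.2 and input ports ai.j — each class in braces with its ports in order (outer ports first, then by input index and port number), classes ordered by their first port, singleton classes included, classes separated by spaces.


{out.1} {out.2, a1.2, a2.1, a2.2, a3.1} {a1.1} {a3.2}

Connectivity passes through glued d2-boundaries; trace each wire chain.
through d1, on inputs (a3, a2): {out.1, a3.1} {out.2, a2.1, a2.2} {a3.2} (out.j = stage outer ports)
through d2, on inputs (a1, a3, a2): {out.1} {out.2, a1.2, a2.1, a2.2, a3.1} {a1.1} {a3.2} (out.j = stage outer ports)


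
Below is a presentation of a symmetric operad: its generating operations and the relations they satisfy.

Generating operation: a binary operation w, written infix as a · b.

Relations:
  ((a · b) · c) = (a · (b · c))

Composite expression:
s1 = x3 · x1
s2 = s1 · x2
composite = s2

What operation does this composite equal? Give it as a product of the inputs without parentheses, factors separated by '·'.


x3 · x1 · x2

All parenthesizations of w agree; list the x-inputs left to right.
(x3 · x1) flattens to x3 · x1
((x3 · x1) · x2) flattens to x3 · x1 · x2


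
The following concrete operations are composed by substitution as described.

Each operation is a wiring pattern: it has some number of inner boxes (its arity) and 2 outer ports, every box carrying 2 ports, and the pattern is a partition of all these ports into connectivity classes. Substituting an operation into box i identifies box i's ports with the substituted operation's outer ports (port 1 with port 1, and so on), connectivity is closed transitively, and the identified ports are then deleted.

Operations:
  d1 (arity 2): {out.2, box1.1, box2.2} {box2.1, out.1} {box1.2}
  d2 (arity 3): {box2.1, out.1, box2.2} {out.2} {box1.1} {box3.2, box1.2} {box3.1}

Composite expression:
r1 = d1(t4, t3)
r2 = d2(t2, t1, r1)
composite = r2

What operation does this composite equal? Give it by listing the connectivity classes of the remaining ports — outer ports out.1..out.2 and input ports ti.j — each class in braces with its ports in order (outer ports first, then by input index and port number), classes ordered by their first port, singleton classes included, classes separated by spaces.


{out.1, t1.1, t1.2} {out.2} {t2.1} {t2.2, t3.2, t4.1} {t3.1} {t4.2}

Treat the ports identified at d2 as solder joints: merge, then drop.
stage d1: inputs (t4, t3), connectivity {out.1, t3.1} {out.2, t3.2, t4.1} {t4.2}, out.j its boundary
stage d2: inputs (t2, t1, t4, t3), connectivity {out.1, t1.1, t1.2} {out.2} {t2.1} {t2.2, t3.2, t4.1} {t3.1} {t4.2}, out.j its boundary


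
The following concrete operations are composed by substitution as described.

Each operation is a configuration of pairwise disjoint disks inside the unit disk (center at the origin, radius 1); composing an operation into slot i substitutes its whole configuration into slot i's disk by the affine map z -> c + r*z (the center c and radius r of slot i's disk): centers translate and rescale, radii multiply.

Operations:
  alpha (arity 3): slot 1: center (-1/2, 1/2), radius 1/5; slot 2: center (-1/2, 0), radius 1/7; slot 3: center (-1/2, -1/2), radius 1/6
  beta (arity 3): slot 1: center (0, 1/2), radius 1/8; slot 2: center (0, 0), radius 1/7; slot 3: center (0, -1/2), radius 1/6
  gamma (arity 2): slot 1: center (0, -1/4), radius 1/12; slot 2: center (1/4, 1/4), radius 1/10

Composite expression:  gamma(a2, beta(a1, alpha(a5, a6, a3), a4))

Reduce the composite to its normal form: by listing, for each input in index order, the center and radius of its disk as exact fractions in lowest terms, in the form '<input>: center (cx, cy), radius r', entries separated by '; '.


a1: center (1/4, 3/10), radius 1/80; a2: center (0, -1/4), radius 1/12; a3: center (17/70, 17/70), radius 1/420; a4: center (1/4, 1/5), radius 1/60; a5: center (17/70, 9/35), radius 1/350; a6: center (17/70, 1/4), radius 1/490

Below gamma, radii multiply path by path; the a-disk centers shift.
a2: after 1 affine step, its disk has center (0, -1/4), radius 1/12
a1: after 2 affine steps, its disk has center (1/4, 3/10), radius 1/80
a5: after 3 affine steps, its disk has center (17/70, 9/35), radius 1/350
a6: after 3 affine steps, its disk has center (17/70, 1/4), radius 1/490
a3: after 3 affine steps, its disk has center (17/70, 17/70), radius 1/420
a4: after 2 affine steps, its disk has center (1/4, 1/5), radius 1/60


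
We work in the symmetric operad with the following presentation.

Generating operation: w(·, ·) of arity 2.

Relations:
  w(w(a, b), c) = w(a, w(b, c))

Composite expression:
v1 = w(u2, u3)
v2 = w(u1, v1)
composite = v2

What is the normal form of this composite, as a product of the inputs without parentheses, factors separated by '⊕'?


Every regrouping of w is equal, so read the u-inputs in written order.
w(u2, u3) flattens to u2 ⊕ u3
w(u1, w(u2, u3)) flattens to u1 ⊕ u2 ⊕ u3

u1 ⊕ u2 ⊕ u3


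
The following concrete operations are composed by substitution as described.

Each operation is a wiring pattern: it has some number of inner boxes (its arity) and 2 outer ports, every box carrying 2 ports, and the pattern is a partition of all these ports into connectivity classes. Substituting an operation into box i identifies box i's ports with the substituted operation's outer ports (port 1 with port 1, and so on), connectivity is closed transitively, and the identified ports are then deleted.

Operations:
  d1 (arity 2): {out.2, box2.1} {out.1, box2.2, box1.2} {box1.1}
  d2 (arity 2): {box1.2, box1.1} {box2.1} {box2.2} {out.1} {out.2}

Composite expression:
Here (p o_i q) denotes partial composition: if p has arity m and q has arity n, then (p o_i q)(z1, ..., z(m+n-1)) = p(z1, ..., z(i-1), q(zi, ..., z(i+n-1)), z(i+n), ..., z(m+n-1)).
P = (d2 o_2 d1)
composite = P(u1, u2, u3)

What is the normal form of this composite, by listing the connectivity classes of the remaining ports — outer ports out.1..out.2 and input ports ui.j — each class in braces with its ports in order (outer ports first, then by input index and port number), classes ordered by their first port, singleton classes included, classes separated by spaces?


{out.1} {out.2} {u1.1, u1.2} {u2.1} {u2.2, u3.2} {u3.1}

Connectivity passes through glued d2-boundaries; trace each wire chain.
composing d1 on (u2, u3), with out.j its own outer ports: {out.1, u2.2, u3.2} {out.2, u3.1} {u2.1}
composing d2 on (u1, u2, u3), with out.j its own outer ports: {out.1} {out.2} {u1.1, u1.2} {u2.1} {u2.2, u3.2} {u3.1}


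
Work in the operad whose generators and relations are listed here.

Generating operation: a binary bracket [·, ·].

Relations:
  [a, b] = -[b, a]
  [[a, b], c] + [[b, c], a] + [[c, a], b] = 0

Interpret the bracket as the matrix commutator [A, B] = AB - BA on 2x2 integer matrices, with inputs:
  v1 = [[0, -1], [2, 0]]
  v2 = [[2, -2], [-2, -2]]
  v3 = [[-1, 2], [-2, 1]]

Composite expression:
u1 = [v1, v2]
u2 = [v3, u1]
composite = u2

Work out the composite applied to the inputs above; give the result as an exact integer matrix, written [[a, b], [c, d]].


[[24, -32], [-8, -24]]

[v1, v2] = [[6, 4], [8, -6]]
[v3, [v1, v2]] = [[24, -32], [-8, -24]]


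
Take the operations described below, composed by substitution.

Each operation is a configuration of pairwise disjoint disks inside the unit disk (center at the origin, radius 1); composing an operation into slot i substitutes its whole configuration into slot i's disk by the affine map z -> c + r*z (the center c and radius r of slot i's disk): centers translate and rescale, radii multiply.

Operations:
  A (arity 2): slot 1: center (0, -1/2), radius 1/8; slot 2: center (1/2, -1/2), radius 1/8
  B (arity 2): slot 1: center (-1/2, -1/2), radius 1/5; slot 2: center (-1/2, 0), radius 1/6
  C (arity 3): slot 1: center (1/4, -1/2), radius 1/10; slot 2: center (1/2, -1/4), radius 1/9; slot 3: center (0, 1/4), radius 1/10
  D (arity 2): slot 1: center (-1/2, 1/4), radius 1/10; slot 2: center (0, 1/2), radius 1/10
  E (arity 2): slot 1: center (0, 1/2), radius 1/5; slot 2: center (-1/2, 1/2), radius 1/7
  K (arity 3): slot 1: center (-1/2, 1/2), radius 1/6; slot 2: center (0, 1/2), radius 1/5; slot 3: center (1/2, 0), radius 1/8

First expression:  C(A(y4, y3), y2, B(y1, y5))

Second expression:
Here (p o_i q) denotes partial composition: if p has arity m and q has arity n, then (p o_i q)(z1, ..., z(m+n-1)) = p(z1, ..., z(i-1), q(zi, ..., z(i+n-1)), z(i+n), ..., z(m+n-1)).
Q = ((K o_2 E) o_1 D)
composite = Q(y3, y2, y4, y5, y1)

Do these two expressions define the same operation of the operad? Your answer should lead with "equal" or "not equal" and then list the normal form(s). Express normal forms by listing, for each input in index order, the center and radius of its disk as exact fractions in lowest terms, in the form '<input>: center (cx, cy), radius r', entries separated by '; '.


not equal: they reduce to y1: center (-1/20, 1/5), radius 1/50; y2: center (1/2, -1/4), radius 1/9; y3: center (3/10, -11/20), radius 1/80; y4: center (1/4, -11/20), radius 1/80; y5: center (-1/20, 1/4), radius 1/60 and y1: center (1/2, 0), radius 1/8; y2: center (-1/2, 7/12), radius 1/60; y3: center (-7/12, 13/24), radius 1/60; y4: center (0, 3/5), radius 1/25; y5: center (-1/10, 3/5), radius 1/35

In normal form, the first expression is y1: center (-1/20, 1/5), radius 1/50; y2: center (1/2, -1/4), radius 1/9; y3: center (3/10, -11/20), radius 1/80; y4: center (1/4, -11/20), radius 1/80; y5: center (-1/20, 1/4), radius 1/60
In normal form, the second expression is y1: center (1/2, 0), radius 1/8; y2: center (-1/2, 7/12), radius 1/60; y3: center (-7/12, 13/24), radius 1/60; y4: center (0, 3/5), radius 1/25; y5: center (-1/10, 3/5), radius 1/35
Distinct normal forms: not equal.
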